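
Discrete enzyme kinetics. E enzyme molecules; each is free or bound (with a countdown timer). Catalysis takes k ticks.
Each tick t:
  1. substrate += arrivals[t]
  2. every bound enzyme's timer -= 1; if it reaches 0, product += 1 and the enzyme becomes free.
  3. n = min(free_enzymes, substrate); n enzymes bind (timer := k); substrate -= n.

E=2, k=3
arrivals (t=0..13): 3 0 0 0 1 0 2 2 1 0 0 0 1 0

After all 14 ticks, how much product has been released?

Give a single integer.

Answer: 8

Derivation:
t=0: arr=3 -> substrate=1 bound=2 product=0
t=1: arr=0 -> substrate=1 bound=2 product=0
t=2: arr=0 -> substrate=1 bound=2 product=0
t=3: arr=0 -> substrate=0 bound=1 product=2
t=4: arr=1 -> substrate=0 bound=2 product=2
t=5: arr=0 -> substrate=0 bound=2 product=2
t=6: arr=2 -> substrate=1 bound=2 product=3
t=7: arr=2 -> substrate=2 bound=2 product=4
t=8: arr=1 -> substrate=3 bound=2 product=4
t=9: arr=0 -> substrate=2 bound=2 product=5
t=10: arr=0 -> substrate=1 bound=2 product=6
t=11: arr=0 -> substrate=1 bound=2 product=6
t=12: arr=1 -> substrate=1 bound=2 product=7
t=13: arr=0 -> substrate=0 bound=2 product=8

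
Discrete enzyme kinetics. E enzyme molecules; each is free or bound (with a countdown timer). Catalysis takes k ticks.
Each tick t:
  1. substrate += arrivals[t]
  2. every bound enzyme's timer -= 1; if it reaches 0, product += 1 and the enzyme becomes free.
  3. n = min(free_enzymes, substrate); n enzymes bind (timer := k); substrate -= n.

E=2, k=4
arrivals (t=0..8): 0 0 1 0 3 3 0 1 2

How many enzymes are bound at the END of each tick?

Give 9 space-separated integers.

Answer: 0 0 1 1 2 2 2 2 2

Derivation:
t=0: arr=0 -> substrate=0 bound=0 product=0
t=1: arr=0 -> substrate=0 bound=0 product=0
t=2: arr=1 -> substrate=0 bound=1 product=0
t=3: arr=0 -> substrate=0 bound=1 product=0
t=4: arr=3 -> substrate=2 bound=2 product=0
t=5: arr=3 -> substrate=5 bound=2 product=0
t=6: arr=0 -> substrate=4 bound=2 product=1
t=7: arr=1 -> substrate=5 bound=2 product=1
t=8: arr=2 -> substrate=6 bound=2 product=2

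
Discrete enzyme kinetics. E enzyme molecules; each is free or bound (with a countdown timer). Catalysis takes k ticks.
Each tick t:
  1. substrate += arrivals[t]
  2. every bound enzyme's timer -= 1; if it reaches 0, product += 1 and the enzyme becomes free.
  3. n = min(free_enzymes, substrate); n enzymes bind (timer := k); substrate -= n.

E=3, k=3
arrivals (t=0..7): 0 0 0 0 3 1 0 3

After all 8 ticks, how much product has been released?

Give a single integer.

Answer: 3

Derivation:
t=0: arr=0 -> substrate=0 bound=0 product=0
t=1: arr=0 -> substrate=0 bound=0 product=0
t=2: arr=0 -> substrate=0 bound=0 product=0
t=3: arr=0 -> substrate=0 bound=0 product=0
t=4: arr=3 -> substrate=0 bound=3 product=0
t=5: arr=1 -> substrate=1 bound=3 product=0
t=6: arr=0 -> substrate=1 bound=3 product=0
t=7: arr=3 -> substrate=1 bound=3 product=3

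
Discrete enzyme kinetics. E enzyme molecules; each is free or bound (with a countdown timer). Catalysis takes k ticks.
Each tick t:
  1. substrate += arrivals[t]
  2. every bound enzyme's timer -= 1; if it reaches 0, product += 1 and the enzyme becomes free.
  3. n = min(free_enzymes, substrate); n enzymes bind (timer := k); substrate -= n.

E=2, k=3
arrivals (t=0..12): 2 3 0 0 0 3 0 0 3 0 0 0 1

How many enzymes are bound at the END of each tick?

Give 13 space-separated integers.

Answer: 2 2 2 2 2 2 2 2 2 2 2 2 2

Derivation:
t=0: arr=2 -> substrate=0 bound=2 product=0
t=1: arr=3 -> substrate=3 bound=2 product=0
t=2: arr=0 -> substrate=3 bound=2 product=0
t=3: arr=0 -> substrate=1 bound=2 product=2
t=4: arr=0 -> substrate=1 bound=2 product=2
t=5: arr=3 -> substrate=4 bound=2 product=2
t=6: arr=0 -> substrate=2 bound=2 product=4
t=7: arr=0 -> substrate=2 bound=2 product=4
t=8: arr=3 -> substrate=5 bound=2 product=4
t=9: arr=0 -> substrate=3 bound=2 product=6
t=10: arr=0 -> substrate=3 bound=2 product=6
t=11: arr=0 -> substrate=3 bound=2 product=6
t=12: arr=1 -> substrate=2 bound=2 product=8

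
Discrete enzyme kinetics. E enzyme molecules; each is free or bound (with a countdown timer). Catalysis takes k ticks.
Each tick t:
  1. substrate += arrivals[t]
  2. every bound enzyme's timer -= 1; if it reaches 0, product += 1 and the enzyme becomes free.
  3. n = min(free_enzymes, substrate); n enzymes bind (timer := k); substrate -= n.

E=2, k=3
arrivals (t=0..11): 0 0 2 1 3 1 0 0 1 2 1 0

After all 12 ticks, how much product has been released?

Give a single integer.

Answer: 6

Derivation:
t=0: arr=0 -> substrate=0 bound=0 product=0
t=1: arr=0 -> substrate=0 bound=0 product=0
t=2: arr=2 -> substrate=0 bound=2 product=0
t=3: arr=1 -> substrate=1 bound=2 product=0
t=4: arr=3 -> substrate=4 bound=2 product=0
t=5: arr=1 -> substrate=3 bound=2 product=2
t=6: arr=0 -> substrate=3 bound=2 product=2
t=7: arr=0 -> substrate=3 bound=2 product=2
t=8: arr=1 -> substrate=2 bound=2 product=4
t=9: arr=2 -> substrate=4 bound=2 product=4
t=10: arr=1 -> substrate=5 bound=2 product=4
t=11: arr=0 -> substrate=3 bound=2 product=6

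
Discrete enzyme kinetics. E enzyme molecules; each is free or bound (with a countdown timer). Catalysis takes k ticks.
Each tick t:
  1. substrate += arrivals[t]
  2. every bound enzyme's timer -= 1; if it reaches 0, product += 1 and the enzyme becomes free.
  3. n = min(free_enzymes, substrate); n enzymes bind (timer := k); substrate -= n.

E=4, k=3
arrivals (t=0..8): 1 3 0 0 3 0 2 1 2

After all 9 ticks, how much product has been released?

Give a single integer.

t=0: arr=1 -> substrate=0 bound=1 product=0
t=1: arr=3 -> substrate=0 bound=4 product=0
t=2: arr=0 -> substrate=0 bound=4 product=0
t=3: arr=0 -> substrate=0 bound=3 product=1
t=4: arr=3 -> substrate=0 bound=3 product=4
t=5: arr=0 -> substrate=0 bound=3 product=4
t=6: arr=2 -> substrate=1 bound=4 product=4
t=7: arr=1 -> substrate=0 bound=3 product=7
t=8: arr=2 -> substrate=1 bound=4 product=7

Answer: 7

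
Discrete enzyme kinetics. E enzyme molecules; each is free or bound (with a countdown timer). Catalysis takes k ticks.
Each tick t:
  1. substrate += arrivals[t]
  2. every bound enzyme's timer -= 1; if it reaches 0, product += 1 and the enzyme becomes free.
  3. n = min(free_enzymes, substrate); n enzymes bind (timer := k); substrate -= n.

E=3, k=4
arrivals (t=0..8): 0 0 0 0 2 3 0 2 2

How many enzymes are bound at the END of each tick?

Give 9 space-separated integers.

t=0: arr=0 -> substrate=0 bound=0 product=0
t=1: arr=0 -> substrate=0 bound=0 product=0
t=2: arr=0 -> substrate=0 bound=0 product=0
t=3: arr=0 -> substrate=0 bound=0 product=0
t=4: arr=2 -> substrate=0 bound=2 product=0
t=5: arr=3 -> substrate=2 bound=3 product=0
t=6: arr=0 -> substrate=2 bound=3 product=0
t=7: arr=2 -> substrate=4 bound=3 product=0
t=8: arr=2 -> substrate=4 bound=3 product=2

Answer: 0 0 0 0 2 3 3 3 3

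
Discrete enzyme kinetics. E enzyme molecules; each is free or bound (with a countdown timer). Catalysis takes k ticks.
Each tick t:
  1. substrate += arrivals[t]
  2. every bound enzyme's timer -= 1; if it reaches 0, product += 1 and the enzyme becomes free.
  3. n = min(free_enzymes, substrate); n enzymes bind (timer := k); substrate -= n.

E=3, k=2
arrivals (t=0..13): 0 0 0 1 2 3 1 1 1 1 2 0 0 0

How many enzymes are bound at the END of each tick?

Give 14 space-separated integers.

Answer: 0 0 0 1 3 3 3 3 3 3 3 2 0 0

Derivation:
t=0: arr=0 -> substrate=0 bound=0 product=0
t=1: arr=0 -> substrate=0 bound=0 product=0
t=2: arr=0 -> substrate=0 bound=0 product=0
t=3: arr=1 -> substrate=0 bound=1 product=0
t=4: arr=2 -> substrate=0 bound=3 product=0
t=5: arr=3 -> substrate=2 bound=3 product=1
t=6: arr=1 -> substrate=1 bound=3 product=3
t=7: arr=1 -> substrate=1 bound=3 product=4
t=8: arr=1 -> substrate=0 bound=3 product=6
t=9: arr=1 -> substrate=0 bound=3 product=7
t=10: arr=2 -> substrate=0 bound=3 product=9
t=11: arr=0 -> substrate=0 bound=2 product=10
t=12: arr=0 -> substrate=0 bound=0 product=12
t=13: arr=0 -> substrate=0 bound=0 product=12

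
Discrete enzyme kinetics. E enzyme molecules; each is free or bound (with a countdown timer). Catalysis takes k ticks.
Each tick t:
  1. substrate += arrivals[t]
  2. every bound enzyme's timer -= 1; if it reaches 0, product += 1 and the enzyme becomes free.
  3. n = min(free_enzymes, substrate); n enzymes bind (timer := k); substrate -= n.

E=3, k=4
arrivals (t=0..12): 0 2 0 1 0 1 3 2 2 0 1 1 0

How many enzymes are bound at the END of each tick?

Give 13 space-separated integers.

Answer: 0 2 2 3 3 2 3 3 3 3 3 3 3

Derivation:
t=0: arr=0 -> substrate=0 bound=0 product=0
t=1: arr=2 -> substrate=0 bound=2 product=0
t=2: arr=0 -> substrate=0 bound=2 product=0
t=3: arr=1 -> substrate=0 bound=3 product=0
t=4: arr=0 -> substrate=0 bound=3 product=0
t=5: arr=1 -> substrate=0 bound=2 product=2
t=6: arr=3 -> substrate=2 bound=3 product=2
t=7: arr=2 -> substrate=3 bound=3 product=3
t=8: arr=2 -> substrate=5 bound=3 product=3
t=9: arr=0 -> substrate=4 bound=3 product=4
t=10: arr=1 -> substrate=4 bound=3 product=5
t=11: arr=1 -> substrate=4 bound=3 product=6
t=12: arr=0 -> substrate=4 bound=3 product=6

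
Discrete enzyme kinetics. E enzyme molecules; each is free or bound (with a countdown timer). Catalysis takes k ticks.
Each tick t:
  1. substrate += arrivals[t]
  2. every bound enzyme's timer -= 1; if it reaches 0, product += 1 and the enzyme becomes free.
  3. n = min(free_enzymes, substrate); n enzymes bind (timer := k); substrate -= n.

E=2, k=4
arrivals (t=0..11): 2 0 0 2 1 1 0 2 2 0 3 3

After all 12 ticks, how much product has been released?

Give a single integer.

Answer: 4

Derivation:
t=0: arr=2 -> substrate=0 bound=2 product=0
t=1: arr=0 -> substrate=0 bound=2 product=0
t=2: arr=0 -> substrate=0 bound=2 product=0
t=3: arr=2 -> substrate=2 bound=2 product=0
t=4: arr=1 -> substrate=1 bound=2 product=2
t=5: arr=1 -> substrate=2 bound=2 product=2
t=6: arr=0 -> substrate=2 bound=2 product=2
t=7: arr=2 -> substrate=4 bound=2 product=2
t=8: arr=2 -> substrate=4 bound=2 product=4
t=9: arr=0 -> substrate=4 bound=2 product=4
t=10: arr=3 -> substrate=7 bound=2 product=4
t=11: arr=3 -> substrate=10 bound=2 product=4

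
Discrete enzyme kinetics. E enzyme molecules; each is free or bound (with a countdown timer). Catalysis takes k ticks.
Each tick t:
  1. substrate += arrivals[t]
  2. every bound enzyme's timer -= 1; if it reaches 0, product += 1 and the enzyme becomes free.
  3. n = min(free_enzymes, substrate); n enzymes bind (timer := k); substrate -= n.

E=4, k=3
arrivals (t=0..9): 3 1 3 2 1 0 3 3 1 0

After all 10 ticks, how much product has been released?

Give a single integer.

Answer: 11

Derivation:
t=0: arr=3 -> substrate=0 bound=3 product=0
t=1: arr=1 -> substrate=0 bound=4 product=0
t=2: arr=3 -> substrate=3 bound=4 product=0
t=3: arr=2 -> substrate=2 bound=4 product=3
t=4: arr=1 -> substrate=2 bound=4 product=4
t=5: arr=0 -> substrate=2 bound=4 product=4
t=6: arr=3 -> substrate=2 bound=4 product=7
t=7: arr=3 -> substrate=4 bound=4 product=8
t=8: arr=1 -> substrate=5 bound=4 product=8
t=9: arr=0 -> substrate=2 bound=4 product=11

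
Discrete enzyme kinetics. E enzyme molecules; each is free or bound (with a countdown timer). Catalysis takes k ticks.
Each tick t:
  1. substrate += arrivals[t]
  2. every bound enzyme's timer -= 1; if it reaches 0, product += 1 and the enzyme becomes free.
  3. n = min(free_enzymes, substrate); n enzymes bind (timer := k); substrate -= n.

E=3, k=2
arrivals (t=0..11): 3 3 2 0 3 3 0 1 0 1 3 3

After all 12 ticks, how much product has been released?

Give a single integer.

Answer: 15

Derivation:
t=0: arr=3 -> substrate=0 bound=3 product=0
t=1: arr=3 -> substrate=3 bound=3 product=0
t=2: arr=2 -> substrate=2 bound=3 product=3
t=3: arr=0 -> substrate=2 bound=3 product=3
t=4: arr=3 -> substrate=2 bound=3 product=6
t=5: arr=3 -> substrate=5 bound=3 product=6
t=6: arr=0 -> substrate=2 bound=3 product=9
t=7: arr=1 -> substrate=3 bound=3 product=9
t=8: arr=0 -> substrate=0 bound=3 product=12
t=9: arr=1 -> substrate=1 bound=3 product=12
t=10: arr=3 -> substrate=1 bound=3 product=15
t=11: arr=3 -> substrate=4 bound=3 product=15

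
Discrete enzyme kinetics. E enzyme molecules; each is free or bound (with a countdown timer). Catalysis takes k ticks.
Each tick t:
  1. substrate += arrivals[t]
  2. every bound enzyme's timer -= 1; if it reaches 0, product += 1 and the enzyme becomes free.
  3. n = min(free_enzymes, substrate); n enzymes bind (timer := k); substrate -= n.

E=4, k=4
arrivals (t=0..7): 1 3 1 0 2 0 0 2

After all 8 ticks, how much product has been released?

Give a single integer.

Answer: 4

Derivation:
t=0: arr=1 -> substrate=0 bound=1 product=0
t=1: arr=3 -> substrate=0 bound=4 product=0
t=2: arr=1 -> substrate=1 bound=4 product=0
t=3: arr=0 -> substrate=1 bound=4 product=0
t=4: arr=2 -> substrate=2 bound=4 product=1
t=5: arr=0 -> substrate=0 bound=3 product=4
t=6: arr=0 -> substrate=0 bound=3 product=4
t=7: arr=2 -> substrate=1 bound=4 product=4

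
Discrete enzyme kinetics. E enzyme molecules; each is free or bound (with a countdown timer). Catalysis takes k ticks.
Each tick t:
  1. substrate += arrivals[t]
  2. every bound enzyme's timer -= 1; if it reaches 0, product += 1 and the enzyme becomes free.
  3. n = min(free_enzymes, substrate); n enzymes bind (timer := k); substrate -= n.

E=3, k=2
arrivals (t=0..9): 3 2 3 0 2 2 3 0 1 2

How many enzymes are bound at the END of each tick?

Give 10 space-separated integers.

t=0: arr=3 -> substrate=0 bound=3 product=0
t=1: arr=2 -> substrate=2 bound=3 product=0
t=2: arr=3 -> substrate=2 bound=3 product=3
t=3: arr=0 -> substrate=2 bound=3 product=3
t=4: arr=2 -> substrate=1 bound=3 product=6
t=5: arr=2 -> substrate=3 bound=3 product=6
t=6: arr=3 -> substrate=3 bound=3 product=9
t=7: arr=0 -> substrate=3 bound=3 product=9
t=8: arr=1 -> substrate=1 bound=3 product=12
t=9: arr=2 -> substrate=3 bound=3 product=12

Answer: 3 3 3 3 3 3 3 3 3 3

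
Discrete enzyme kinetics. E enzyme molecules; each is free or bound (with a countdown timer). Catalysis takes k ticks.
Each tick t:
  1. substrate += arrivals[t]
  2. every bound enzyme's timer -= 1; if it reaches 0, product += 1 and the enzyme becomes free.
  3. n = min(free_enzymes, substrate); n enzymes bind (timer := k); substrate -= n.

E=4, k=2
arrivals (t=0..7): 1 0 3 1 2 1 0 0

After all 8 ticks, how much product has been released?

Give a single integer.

Answer: 8

Derivation:
t=0: arr=1 -> substrate=0 bound=1 product=0
t=1: arr=0 -> substrate=0 bound=1 product=0
t=2: arr=3 -> substrate=0 bound=3 product=1
t=3: arr=1 -> substrate=0 bound=4 product=1
t=4: arr=2 -> substrate=0 bound=3 product=4
t=5: arr=1 -> substrate=0 bound=3 product=5
t=6: arr=0 -> substrate=0 bound=1 product=7
t=7: arr=0 -> substrate=0 bound=0 product=8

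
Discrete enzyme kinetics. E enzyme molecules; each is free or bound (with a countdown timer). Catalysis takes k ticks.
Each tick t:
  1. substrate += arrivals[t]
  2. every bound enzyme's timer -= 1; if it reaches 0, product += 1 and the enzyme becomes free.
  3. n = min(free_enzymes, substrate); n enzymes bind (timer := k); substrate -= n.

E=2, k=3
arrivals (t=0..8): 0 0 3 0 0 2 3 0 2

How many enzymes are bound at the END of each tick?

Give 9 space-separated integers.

Answer: 0 0 2 2 2 2 2 2 2

Derivation:
t=0: arr=0 -> substrate=0 bound=0 product=0
t=1: arr=0 -> substrate=0 bound=0 product=0
t=2: arr=3 -> substrate=1 bound=2 product=0
t=3: arr=0 -> substrate=1 bound=2 product=0
t=4: arr=0 -> substrate=1 bound=2 product=0
t=5: arr=2 -> substrate=1 bound=2 product=2
t=6: arr=3 -> substrate=4 bound=2 product=2
t=7: arr=0 -> substrate=4 bound=2 product=2
t=8: arr=2 -> substrate=4 bound=2 product=4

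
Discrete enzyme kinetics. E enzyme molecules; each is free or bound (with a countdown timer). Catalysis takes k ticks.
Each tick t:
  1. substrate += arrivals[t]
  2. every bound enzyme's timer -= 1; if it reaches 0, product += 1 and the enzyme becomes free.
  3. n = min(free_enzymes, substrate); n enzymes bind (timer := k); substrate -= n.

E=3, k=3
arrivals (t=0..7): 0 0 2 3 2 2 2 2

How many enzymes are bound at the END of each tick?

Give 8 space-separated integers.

t=0: arr=0 -> substrate=0 bound=0 product=0
t=1: arr=0 -> substrate=0 bound=0 product=0
t=2: arr=2 -> substrate=0 bound=2 product=0
t=3: arr=3 -> substrate=2 bound=3 product=0
t=4: arr=2 -> substrate=4 bound=3 product=0
t=5: arr=2 -> substrate=4 bound=3 product=2
t=6: arr=2 -> substrate=5 bound=3 product=3
t=7: arr=2 -> substrate=7 bound=3 product=3

Answer: 0 0 2 3 3 3 3 3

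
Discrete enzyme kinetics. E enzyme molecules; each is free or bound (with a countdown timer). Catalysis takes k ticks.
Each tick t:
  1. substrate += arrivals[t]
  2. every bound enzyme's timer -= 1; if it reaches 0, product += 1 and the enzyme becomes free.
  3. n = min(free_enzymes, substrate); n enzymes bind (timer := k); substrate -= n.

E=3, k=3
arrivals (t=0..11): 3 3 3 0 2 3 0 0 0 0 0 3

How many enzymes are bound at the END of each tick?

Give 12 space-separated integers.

Answer: 3 3 3 3 3 3 3 3 3 3 3 3

Derivation:
t=0: arr=3 -> substrate=0 bound=3 product=0
t=1: arr=3 -> substrate=3 bound=3 product=0
t=2: arr=3 -> substrate=6 bound=3 product=0
t=3: arr=0 -> substrate=3 bound=3 product=3
t=4: arr=2 -> substrate=5 bound=3 product=3
t=5: arr=3 -> substrate=8 bound=3 product=3
t=6: arr=0 -> substrate=5 bound=3 product=6
t=7: arr=0 -> substrate=5 bound=3 product=6
t=8: arr=0 -> substrate=5 bound=3 product=6
t=9: arr=0 -> substrate=2 bound=3 product=9
t=10: arr=0 -> substrate=2 bound=3 product=9
t=11: arr=3 -> substrate=5 bound=3 product=9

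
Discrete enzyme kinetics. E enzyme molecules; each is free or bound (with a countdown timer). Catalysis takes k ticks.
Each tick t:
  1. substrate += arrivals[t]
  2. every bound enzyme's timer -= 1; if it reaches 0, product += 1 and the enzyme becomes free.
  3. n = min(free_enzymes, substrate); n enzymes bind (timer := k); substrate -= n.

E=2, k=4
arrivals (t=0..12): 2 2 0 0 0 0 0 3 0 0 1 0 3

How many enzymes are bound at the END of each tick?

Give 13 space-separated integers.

t=0: arr=2 -> substrate=0 bound=2 product=0
t=1: arr=2 -> substrate=2 bound=2 product=0
t=2: arr=0 -> substrate=2 bound=2 product=0
t=3: arr=0 -> substrate=2 bound=2 product=0
t=4: arr=0 -> substrate=0 bound=2 product=2
t=5: arr=0 -> substrate=0 bound=2 product=2
t=6: arr=0 -> substrate=0 bound=2 product=2
t=7: arr=3 -> substrate=3 bound=2 product=2
t=8: arr=0 -> substrate=1 bound=2 product=4
t=9: arr=0 -> substrate=1 bound=2 product=4
t=10: arr=1 -> substrate=2 bound=2 product=4
t=11: arr=0 -> substrate=2 bound=2 product=4
t=12: arr=3 -> substrate=3 bound=2 product=6

Answer: 2 2 2 2 2 2 2 2 2 2 2 2 2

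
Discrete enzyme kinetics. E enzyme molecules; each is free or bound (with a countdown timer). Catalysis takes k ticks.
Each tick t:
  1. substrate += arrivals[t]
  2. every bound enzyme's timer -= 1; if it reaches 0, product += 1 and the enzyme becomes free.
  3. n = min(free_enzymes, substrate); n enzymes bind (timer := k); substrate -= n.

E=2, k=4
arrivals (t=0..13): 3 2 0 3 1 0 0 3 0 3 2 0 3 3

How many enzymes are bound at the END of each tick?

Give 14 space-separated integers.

t=0: arr=3 -> substrate=1 bound=2 product=0
t=1: arr=2 -> substrate=3 bound=2 product=0
t=2: arr=0 -> substrate=3 bound=2 product=0
t=3: arr=3 -> substrate=6 bound=2 product=0
t=4: arr=1 -> substrate=5 bound=2 product=2
t=5: arr=0 -> substrate=5 bound=2 product=2
t=6: arr=0 -> substrate=5 bound=2 product=2
t=7: arr=3 -> substrate=8 bound=2 product=2
t=8: arr=0 -> substrate=6 bound=2 product=4
t=9: arr=3 -> substrate=9 bound=2 product=4
t=10: arr=2 -> substrate=11 bound=2 product=4
t=11: arr=0 -> substrate=11 bound=2 product=4
t=12: arr=3 -> substrate=12 bound=2 product=6
t=13: arr=3 -> substrate=15 bound=2 product=6

Answer: 2 2 2 2 2 2 2 2 2 2 2 2 2 2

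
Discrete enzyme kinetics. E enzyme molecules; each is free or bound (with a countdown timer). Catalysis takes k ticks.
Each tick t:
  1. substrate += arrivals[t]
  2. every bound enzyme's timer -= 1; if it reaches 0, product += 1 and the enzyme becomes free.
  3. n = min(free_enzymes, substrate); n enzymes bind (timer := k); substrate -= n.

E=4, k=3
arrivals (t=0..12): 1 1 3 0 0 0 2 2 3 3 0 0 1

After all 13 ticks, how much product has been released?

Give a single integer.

Answer: 11

Derivation:
t=0: arr=1 -> substrate=0 bound=1 product=0
t=1: arr=1 -> substrate=0 bound=2 product=0
t=2: arr=3 -> substrate=1 bound=4 product=0
t=3: arr=0 -> substrate=0 bound=4 product=1
t=4: arr=0 -> substrate=0 bound=3 product=2
t=5: arr=0 -> substrate=0 bound=1 product=4
t=6: arr=2 -> substrate=0 bound=2 product=5
t=7: arr=2 -> substrate=0 bound=4 product=5
t=8: arr=3 -> substrate=3 bound=4 product=5
t=9: arr=3 -> substrate=4 bound=4 product=7
t=10: arr=0 -> substrate=2 bound=4 product=9
t=11: arr=0 -> substrate=2 bound=4 product=9
t=12: arr=1 -> substrate=1 bound=4 product=11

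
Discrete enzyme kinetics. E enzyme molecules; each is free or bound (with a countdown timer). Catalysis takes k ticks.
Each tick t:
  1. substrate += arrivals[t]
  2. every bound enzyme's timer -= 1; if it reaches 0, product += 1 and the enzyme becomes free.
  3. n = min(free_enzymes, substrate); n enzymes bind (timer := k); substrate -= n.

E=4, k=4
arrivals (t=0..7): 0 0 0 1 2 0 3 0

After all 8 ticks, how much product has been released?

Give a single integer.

t=0: arr=0 -> substrate=0 bound=0 product=0
t=1: arr=0 -> substrate=0 bound=0 product=0
t=2: arr=0 -> substrate=0 bound=0 product=0
t=3: arr=1 -> substrate=0 bound=1 product=0
t=4: arr=2 -> substrate=0 bound=3 product=0
t=5: arr=0 -> substrate=0 bound=3 product=0
t=6: arr=3 -> substrate=2 bound=4 product=0
t=7: arr=0 -> substrate=1 bound=4 product=1

Answer: 1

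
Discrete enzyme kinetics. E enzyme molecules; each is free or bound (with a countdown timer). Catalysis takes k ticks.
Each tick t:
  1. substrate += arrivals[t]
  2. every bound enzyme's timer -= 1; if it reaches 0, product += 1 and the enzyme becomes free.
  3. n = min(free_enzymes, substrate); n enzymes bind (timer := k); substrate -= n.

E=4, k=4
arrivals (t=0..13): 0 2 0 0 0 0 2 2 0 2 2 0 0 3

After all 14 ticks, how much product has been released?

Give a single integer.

Answer: 6

Derivation:
t=0: arr=0 -> substrate=0 bound=0 product=0
t=1: arr=2 -> substrate=0 bound=2 product=0
t=2: arr=0 -> substrate=0 bound=2 product=0
t=3: arr=0 -> substrate=0 bound=2 product=0
t=4: arr=0 -> substrate=0 bound=2 product=0
t=5: arr=0 -> substrate=0 bound=0 product=2
t=6: arr=2 -> substrate=0 bound=2 product=2
t=7: arr=2 -> substrate=0 bound=4 product=2
t=8: arr=0 -> substrate=0 bound=4 product=2
t=9: arr=2 -> substrate=2 bound=4 product=2
t=10: arr=2 -> substrate=2 bound=4 product=4
t=11: arr=0 -> substrate=0 bound=4 product=6
t=12: arr=0 -> substrate=0 bound=4 product=6
t=13: arr=3 -> substrate=3 bound=4 product=6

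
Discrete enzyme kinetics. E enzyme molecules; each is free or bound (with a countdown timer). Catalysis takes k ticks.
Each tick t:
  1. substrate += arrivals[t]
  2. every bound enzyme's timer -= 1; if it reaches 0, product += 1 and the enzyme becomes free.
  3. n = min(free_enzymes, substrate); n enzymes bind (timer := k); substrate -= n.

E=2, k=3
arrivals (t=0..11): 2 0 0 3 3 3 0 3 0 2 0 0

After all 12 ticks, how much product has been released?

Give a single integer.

t=0: arr=2 -> substrate=0 bound=2 product=0
t=1: arr=0 -> substrate=0 bound=2 product=0
t=2: arr=0 -> substrate=0 bound=2 product=0
t=3: arr=3 -> substrate=1 bound=2 product=2
t=4: arr=3 -> substrate=4 bound=2 product=2
t=5: arr=3 -> substrate=7 bound=2 product=2
t=6: arr=0 -> substrate=5 bound=2 product=4
t=7: arr=3 -> substrate=8 bound=2 product=4
t=8: arr=0 -> substrate=8 bound=2 product=4
t=9: arr=2 -> substrate=8 bound=2 product=6
t=10: arr=0 -> substrate=8 bound=2 product=6
t=11: arr=0 -> substrate=8 bound=2 product=6

Answer: 6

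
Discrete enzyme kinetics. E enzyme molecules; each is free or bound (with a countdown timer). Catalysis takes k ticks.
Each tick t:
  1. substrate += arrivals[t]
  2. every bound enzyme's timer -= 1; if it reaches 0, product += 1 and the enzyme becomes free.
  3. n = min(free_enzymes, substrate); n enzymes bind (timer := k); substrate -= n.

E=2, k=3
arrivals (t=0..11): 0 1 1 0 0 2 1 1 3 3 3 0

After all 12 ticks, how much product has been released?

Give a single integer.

t=0: arr=0 -> substrate=0 bound=0 product=0
t=1: arr=1 -> substrate=0 bound=1 product=0
t=2: arr=1 -> substrate=0 bound=2 product=0
t=3: arr=0 -> substrate=0 bound=2 product=0
t=4: arr=0 -> substrate=0 bound=1 product=1
t=5: arr=2 -> substrate=0 bound=2 product=2
t=6: arr=1 -> substrate=1 bound=2 product=2
t=7: arr=1 -> substrate=2 bound=2 product=2
t=8: arr=3 -> substrate=3 bound=2 product=4
t=9: arr=3 -> substrate=6 bound=2 product=4
t=10: arr=3 -> substrate=9 bound=2 product=4
t=11: arr=0 -> substrate=7 bound=2 product=6

Answer: 6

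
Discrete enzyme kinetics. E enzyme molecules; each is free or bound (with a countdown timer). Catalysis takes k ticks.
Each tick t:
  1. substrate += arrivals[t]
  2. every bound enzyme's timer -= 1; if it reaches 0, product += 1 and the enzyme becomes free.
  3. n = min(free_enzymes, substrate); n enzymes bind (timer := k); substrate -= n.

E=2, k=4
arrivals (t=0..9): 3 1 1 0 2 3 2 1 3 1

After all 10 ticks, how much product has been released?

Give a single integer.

t=0: arr=3 -> substrate=1 bound=2 product=0
t=1: arr=1 -> substrate=2 bound=2 product=0
t=2: arr=1 -> substrate=3 bound=2 product=0
t=3: arr=0 -> substrate=3 bound=2 product=0
t=4: arr=2 -> substrate=3 bound=2 product=2
t=5: arr=3 -> substrate=6 bound=2 product=2
t=6: arr=2 -> substrate=8 bound=2 product=2
t=7: arr=1 -> substrate=9 bound=2 product=2
t=8: arr=3 -> substrate=10 bound=2 product=4
t=9: arr=1 -> substrate=11 bound=2 product=4

Answer: 4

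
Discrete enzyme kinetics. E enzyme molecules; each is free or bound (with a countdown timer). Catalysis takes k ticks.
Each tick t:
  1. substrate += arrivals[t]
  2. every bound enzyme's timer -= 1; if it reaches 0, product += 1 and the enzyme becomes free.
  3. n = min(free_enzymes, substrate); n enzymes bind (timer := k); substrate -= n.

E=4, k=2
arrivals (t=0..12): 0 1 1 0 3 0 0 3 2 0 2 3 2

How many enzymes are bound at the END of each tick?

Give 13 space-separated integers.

t=0: arr=0 -> substrate=0 bound=0 product=0
t=1: arr=1 -> substrate=0 bound=1 product=0
t=2: arr=1 -> substrate=0 bound=2 product=0
t=3: arr=0 -> substrate=0 bound=1 product=1
t=4: arr=3 -> substrate=0 bound=3 product=2
t=5: arr=0 -> substrate=0 bound=3 product=2
t=6: arr=0 -> substrate=0 bound=0 product=5
t=7: arr=3 -> substrate=0 bound=3 product=5
t=8: arr=2 -> substrate=1 bound=4 product=5
t=9: arr=0 -> substrate=0 bound=2 product=8
t=10: arr=2 -> substrate=0 bound=3 product=9
t=11: arr=3 -> substrate=1 bound=4 product=10
t=12: arr=2 -> substrate=1 bound=4 product=12

Answer: 0 1 2 1 3 3 0 3 4 2 3 4 4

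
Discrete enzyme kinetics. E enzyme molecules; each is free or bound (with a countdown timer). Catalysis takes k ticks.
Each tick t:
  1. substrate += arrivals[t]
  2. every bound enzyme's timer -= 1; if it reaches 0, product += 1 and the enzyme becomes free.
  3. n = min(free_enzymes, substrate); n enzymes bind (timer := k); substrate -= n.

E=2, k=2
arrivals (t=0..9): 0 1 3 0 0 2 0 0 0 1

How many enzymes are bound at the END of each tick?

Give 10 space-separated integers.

t=0: arr=0 -> substrate=0 bound=0 product=0
t=1: arr=1 -> substrate=0 bound=1 product=0
t=2: arr=3 -> substrate=2 bound=2 product=0
t=3: arr=0 -> substrate=1 bound=2 product=1
t=4: arr=0 -> substrate=0 bound=2 product=2
t=5: arr=2 -> substrate=1 bound=2 product=3
t=6: arr=0 -> substrate=0 bound=2 product=4
t=7: arr=0 -> substrate=0 bound=1 product=5
t=8: arr=0 -> substrate=0 bound=0 product=6
t=9: arr=1 -> substrate=0 bound=1 product=6

Answer: 0 1 2 2 2 2 2 1 0 1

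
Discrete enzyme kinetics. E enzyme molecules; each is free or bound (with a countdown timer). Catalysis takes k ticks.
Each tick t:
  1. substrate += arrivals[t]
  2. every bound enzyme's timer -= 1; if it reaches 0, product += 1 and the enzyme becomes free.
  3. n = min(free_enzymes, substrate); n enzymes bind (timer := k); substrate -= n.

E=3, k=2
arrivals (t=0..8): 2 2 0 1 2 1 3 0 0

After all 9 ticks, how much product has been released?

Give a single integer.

Answer: 10

Derivation:
t=0: arr=2 -> substrate=0 bound=2 product=0
t=1: arr=2 -> substrate=1 bound=3 product=0
t=2: arr=0 -> substrate=0 bound=2 product=2
t=3: arr=1 -> substrate=0 bound=2 product=3
t=4: arr=2 -> substrate=0 bound=3 product=4
t=5: arr=1 -> substrate=0 bound=3 product=5
t=6: arr=3 -> substrate=1 bound=3 product=7
t=7: arr=0 -> substrate=0 bound=3 product=8
t=8: arr=0 -> substrate=0 bound=1 product=10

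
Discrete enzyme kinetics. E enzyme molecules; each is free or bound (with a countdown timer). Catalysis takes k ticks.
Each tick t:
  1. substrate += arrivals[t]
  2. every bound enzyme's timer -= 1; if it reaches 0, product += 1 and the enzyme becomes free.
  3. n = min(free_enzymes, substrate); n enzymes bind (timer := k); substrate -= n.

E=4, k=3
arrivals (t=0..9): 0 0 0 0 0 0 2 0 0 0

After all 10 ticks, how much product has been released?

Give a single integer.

t=0: arr=0 -> substrate=0 bound=0 product=0
t=1: arr=0 -> substrate=0 bound=0 product=0
t=2: arr=0 -> substrate=0 bound=0 product=0
t=3: arr=0 -> substrate=0 bound=0 product=0
t=4: arr=0 -> substrate=0 bound=0 product=0
t=5: arr=0 -> substrate=0 bound=0 product=0
t=6: arr=2 -> substrate=0 bound=2 product=0
t=7: arr=0 -> substrate=0 bound=2 product=0
t=8: arr=0 -> substrate=0 bound=2 product=0
t=9: arr=0 -> substrate=0 bound=0 product=2

Answer: 2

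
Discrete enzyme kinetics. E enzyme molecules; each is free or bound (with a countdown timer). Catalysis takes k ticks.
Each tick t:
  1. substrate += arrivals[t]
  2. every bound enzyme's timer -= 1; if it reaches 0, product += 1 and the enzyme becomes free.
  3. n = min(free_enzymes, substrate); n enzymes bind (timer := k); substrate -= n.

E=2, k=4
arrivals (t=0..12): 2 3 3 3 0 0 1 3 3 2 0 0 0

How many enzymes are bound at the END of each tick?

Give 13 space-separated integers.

Answer: 2 2 2 2 2 2 2 2 2 2 2 2 2

Derivation:
t=0: arr=2 -> substrate=0 bound=2 product=0
t=1: arr=3 -> substrate=3 bound=2 product=0
t=2: arr=3 -> substrate=6 bound=2 product=0
t=3: arr=3 -> substrate=9 bound=2 product=0
t=4: arr=0 -> substrate=7 bound=2 product=2
t=5: arr=0 -> substrate=7 bound=2 product=2
t=6: arr=1 -> substrate=8 bound=2 product=2
t=7: arr=3 -> substrate=11 bound=2 product=2
t=8: arr=3 -> substrate=12 bound=2 product=4
t=9: arr=2 -> substrate=14 bound=2 product=4
t=10: arr=0 -> substrate=14 bound=2 product=4
t=11: arr=0 -> substrate=14 bound=2 product=4
t=12: arr=0 -> substrate=12 bound=2 product=6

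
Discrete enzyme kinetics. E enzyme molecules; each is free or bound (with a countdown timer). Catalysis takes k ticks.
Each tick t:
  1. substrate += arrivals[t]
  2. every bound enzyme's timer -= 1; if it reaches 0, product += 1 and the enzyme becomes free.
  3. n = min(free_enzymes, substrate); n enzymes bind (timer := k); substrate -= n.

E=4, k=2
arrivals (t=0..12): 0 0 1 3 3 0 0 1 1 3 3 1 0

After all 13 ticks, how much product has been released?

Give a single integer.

Answer: 13

Derivation:
t=0: arr=0 -> substrate=0 bound=0 product=0
t=1: arr=0 -> substrate=0 bound=0 product=0
t=2: arr=1 -> substrate=0 bound=1 product=0
t=3: arr=3 -> substrate=0 bound=4 product=0
t=4: arr=3 -> substrate=2 bound=4 product=1
t=5: arr=0 -> substrate=0 bound=3 product=4
t=6: arr=0 -> substrate=0 bound=2 product=5
t=7: arr=1 -> substrate=0 bound=1 product=7
t=8: arr=1 -> substrate=0 bound=2 product=7
t=9: arr=3 -> substrate=0 bound=4 product=8
t=10: arr=3 -> substrate=2 bound=4 product=9
t=11: arr=1 -> substrate=0 bound=4 product=12
t=12: arr=0 -> substrate=0 bound=3 product=13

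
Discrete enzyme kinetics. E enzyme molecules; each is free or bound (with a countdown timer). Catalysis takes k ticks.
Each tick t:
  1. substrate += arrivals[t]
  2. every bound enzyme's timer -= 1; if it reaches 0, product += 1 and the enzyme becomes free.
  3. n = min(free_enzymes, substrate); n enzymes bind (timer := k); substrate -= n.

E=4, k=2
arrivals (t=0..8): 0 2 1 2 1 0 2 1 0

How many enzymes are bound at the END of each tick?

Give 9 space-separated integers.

t=0: arr=0 -> substrate=0 bound=0 product=0
t=1: arr=2 -> substrate=0 bound=2 product=0
t=2: arr=1 -> substrate=0 bound=3 product=0
t=3: arr=2 -> substrate=0 bound=3 product=2
t=4: arr=1 -> substrate=0 bound=3 product=3
t=5: arr=0 -> substrate=0 bound=1 product=5
t=6: arr=2 -> substrate=0 bound=2 product=6
t=7: arr=1 -> substrate=0 bound=3 product=6
t=8: arr=0 -> substrate=0 bound=1 product=8

Answer: 0 2 3 3 3 1 2 3 1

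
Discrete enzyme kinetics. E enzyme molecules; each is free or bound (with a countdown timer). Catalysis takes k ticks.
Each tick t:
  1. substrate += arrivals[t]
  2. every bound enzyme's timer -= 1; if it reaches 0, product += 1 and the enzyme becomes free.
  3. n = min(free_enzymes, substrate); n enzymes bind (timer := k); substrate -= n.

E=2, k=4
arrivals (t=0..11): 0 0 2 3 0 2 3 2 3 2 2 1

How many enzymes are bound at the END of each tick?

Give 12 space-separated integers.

Answer: 0 0 2 2 2 2 2 2 2 2 2 2

Derivation:
t=0: arr=0 -> substrate=0 bound=0 product=0
t=1: arr=0 -> substrate=0 bound=0 product=0
t=2: arr=2 -> substrate=0 bound=2 product=0
t=3: arr=3 -> substrate=3 bound=2 product=0
t=4: arr=0 -> substrate=3 bound=2 product=0
t=5: arr=2 -> substrate=5 bound=2 product=0
t=6: arr=3 -> substrate=6 bound=2 product=2
t=7: arr=2 -> substrate=8 bound=2 product=2
t=8: arr=3 -> substrate=11 bound=2 product=2
t=9: arr=2 -> substrate=13 bound=2 product=2
t=10: arr=2 -> substrate=13 bound=2 product=4
t=11: arr=1 -> substrate=14 bound=2 product=4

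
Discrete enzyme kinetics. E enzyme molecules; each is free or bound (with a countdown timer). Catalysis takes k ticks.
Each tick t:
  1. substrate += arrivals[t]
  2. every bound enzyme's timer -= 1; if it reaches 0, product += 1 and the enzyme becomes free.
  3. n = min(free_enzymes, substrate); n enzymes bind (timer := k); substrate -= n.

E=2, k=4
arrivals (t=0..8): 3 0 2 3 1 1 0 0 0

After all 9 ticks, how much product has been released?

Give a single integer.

Answer: 4

Derivation:
t=0: arr=3 -> substrate=1 bound=2 product=0
t=1: arr=0 -> substrate=1 bound=2 product=0
t=2: arr=2 -> substrate=3 bound=2 product=0
t=3: arr=3 -> substrate=6 bound=2 product=0
t=4: arr=1 -> substrate=5 bound=2 product=2
t=5: arr=1 -> substrate=6 bound=2 product=2
t=6: arr=0 -> substrate=6 bound=2 product=2
t=7: arr=0 -> substrate=6 bound=2 product=2
t=8: arr=0 -> substrate=4 bound=2 product=4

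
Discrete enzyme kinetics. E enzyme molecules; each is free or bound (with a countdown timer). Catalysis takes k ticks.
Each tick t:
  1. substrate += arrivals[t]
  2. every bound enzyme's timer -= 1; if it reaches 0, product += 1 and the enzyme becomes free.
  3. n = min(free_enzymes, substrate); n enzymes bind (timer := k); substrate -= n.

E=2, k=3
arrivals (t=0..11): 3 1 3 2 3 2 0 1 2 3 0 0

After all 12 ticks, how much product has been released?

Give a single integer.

Answer: 6

Derivation:
t=0: arr=3 -> substrate=1 bound=2 product=0
t=1: arr=1 -> substrate=2 bound=2 product=0
t=2: arr=3 -> substrate=5 bound=2 product=0
t=3: arr=2 -> substrate=5 bound=2 product=2
t=4: arr=3 -> substrate=8 bound=2 product=2
t=5: arr=2 -> substrate=10 bound=2 product=2
t=6: arr=0 -> substrate=8 bound=2 product=4
t=7: arr=1 -> substrate=9 bound=2 product=4
t=8: arr=2 -> substrate=11 bound=2 product=4
t=9: arr=3 -> substrate=12 bound=2 product=6
t=10: arr=0 -> substrate=12 bound=2 product=6
t=11: arr=0 -> substrate=12 bound=2 product=6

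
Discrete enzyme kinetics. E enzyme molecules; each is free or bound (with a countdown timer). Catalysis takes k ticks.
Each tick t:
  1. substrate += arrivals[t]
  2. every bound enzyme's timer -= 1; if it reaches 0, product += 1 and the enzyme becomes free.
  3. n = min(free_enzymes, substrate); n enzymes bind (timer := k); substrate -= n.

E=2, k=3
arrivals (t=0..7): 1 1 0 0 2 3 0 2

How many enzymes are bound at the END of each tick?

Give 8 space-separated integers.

t=0: arr=1 -> substrate=0 bound=1 product=0
t=1: arr=1 -> substrate=0 bound=2 product=0
t=2: arr=0 -> substrate=0 bound=2 product=0
t=3: arr=0 -> substrate=0 bound=1 product=1
t=4: arr=2 -> substrate=0 bound=2 product=2
t=5: arr=3 -> substrate=3 bound=2 product=2
t=6: arr=0 -> substrate=3 bound=2 product=2
t=7: arr=2 -> substrate=3 bound=2 product=4

Answer: 1 2 2 1 2 2 2 2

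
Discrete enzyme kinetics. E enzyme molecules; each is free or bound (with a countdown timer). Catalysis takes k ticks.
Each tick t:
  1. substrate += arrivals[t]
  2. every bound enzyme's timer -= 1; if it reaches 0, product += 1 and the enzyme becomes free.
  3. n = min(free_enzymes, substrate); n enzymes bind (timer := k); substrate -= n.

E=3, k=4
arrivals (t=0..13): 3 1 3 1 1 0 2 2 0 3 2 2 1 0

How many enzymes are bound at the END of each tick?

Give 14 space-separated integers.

t=0: arr=3 -> substrate=0 bound=3 product=0
t=1: arr=1 -> substrate=1 bound=3 product=0
t=2: arr=3 -> substrate=4 bound=3 product=0
t=3: arr=1 -> substrate=5 bound=3 product=0
t=4: arr=1 -> substrate=3 bound=3 product=3
t=5: arr=0 -> substrate=3 bound=3 product=3
t=6: arr=2 -> substrate=5 bound=3 product=3
t=7: arr=2 -> substrate=7 bound=3 product=3
t=8: arr=0 -> substrate=4 bound=3 product=6
t=9: arr=3 -> substrate=7 bound=3 product=6
t=10: arr=2 -> substrate=9 bound=3 product=6
t=11: arr=2 -> substrate=11 bound=3 product=6
t=12: arr=1 -> substrate=9 bound=3 product=9
t=13: arr=0 -> substrate=9 bound=3 product=9

Answer: 3 3 3 3 3 3 3 3 3 3 3 3 3 3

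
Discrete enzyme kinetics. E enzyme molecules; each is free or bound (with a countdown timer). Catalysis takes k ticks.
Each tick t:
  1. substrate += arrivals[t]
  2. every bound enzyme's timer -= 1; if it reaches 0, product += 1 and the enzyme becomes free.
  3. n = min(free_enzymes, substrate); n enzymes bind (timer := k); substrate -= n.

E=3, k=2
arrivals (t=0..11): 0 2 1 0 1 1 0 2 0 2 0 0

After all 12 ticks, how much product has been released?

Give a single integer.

Answer: 9

Derivation:
t=0: arr=0 -> substrate=0 bound=0 product=0
t=1: arr=2 -> substrate=0 bound=2 product=0
t=2: arr=1 -> substrate=0 bound=3 product=0
t=3: arr=0 -> substrate=0 bound=1 product=2
t=4: arr=1 -> substrate=0 bound=1 product=3
t=5: arr=1 -> substrate=0 bound=2 product=3
t=6: arr=0 -> substrate=0 bound=1 product=4
t=7: arr=2 -> substrate=0 bound=2 product=5
t=8: arr=0 -> substrate=0 bound=2 product=5
t=9: arr=2 -> substrate=0 bound=2 product=7
t=10: arr=0 -> substrate=0 bound=2 product=7
t=11: arr=0 -> substrate=0 bound=0 product=9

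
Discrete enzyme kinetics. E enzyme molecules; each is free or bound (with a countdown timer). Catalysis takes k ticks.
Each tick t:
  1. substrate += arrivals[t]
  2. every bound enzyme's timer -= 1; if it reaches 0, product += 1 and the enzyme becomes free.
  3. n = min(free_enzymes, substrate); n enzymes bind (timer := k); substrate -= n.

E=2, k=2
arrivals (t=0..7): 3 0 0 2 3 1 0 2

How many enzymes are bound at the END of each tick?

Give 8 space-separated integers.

Answer: 2 2 1 2 2 2 2 2

Derivation:
t=0: arr=3 -> substrate=1 bound=2 product=0
t=1: arr=0 -> substrate=1 bound=2 product=0
t=2: arr=0 -> substrate=0 bound=1 product=2
t=3: arr=2 -> substrate=1 bound=2 product=2
t=4: arr=3 -> substrate=3 bound=2 product=3
t=5: arr=1 -> substrate=3 bound=2 product=4
t=6: arr=0 -> substrate=2 bound=2 product=5
t=7: arr=2 -> substrate=3 bound=2 product=6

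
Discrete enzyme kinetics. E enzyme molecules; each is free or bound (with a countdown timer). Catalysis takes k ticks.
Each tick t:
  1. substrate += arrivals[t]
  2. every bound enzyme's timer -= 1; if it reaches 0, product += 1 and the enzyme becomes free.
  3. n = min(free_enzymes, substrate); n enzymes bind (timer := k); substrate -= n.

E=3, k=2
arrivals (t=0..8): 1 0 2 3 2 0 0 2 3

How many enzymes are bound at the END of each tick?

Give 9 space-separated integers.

t=0: arr=1 -> substrate=0 bound=1 product=0
t=1: arr=0 -> substrate=0 bound=1 product=0
t=2: arr=2 -> substrate=0 bound=2 product=1
t=3: arr=3 -> substrate=2 bound=3 product=1
t=4: arr=2 -> substrate=2 bound=3 product=3
t=5: arr=0 -> substrate=1 bound=3 product=4
t=6: arr=0 -> substrate=0 bound=2 product=6
t=7: arr=2 -> substrate=0 bound=3 product=7
t=8: arr=3 -> substrate=2 bound=3 product=8

Answer: 1 1 2 3 3 3 2 3 3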